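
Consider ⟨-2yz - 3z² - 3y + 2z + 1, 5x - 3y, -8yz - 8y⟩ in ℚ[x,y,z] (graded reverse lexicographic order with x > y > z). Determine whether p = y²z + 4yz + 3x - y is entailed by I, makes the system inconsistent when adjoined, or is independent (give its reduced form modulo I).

First compute the reduced Gröbner basis of I by Buchberger's algorithm.
f_1 = -2yz - 3z² - 3y + 2z + 1, LT = yz.
f_2 = 5x - 3y, LT = x.
f_3 = -8yz - 8y, LT = yz.

S(f_1,f_2): leading monomials are coprime, so the S-polynomial reduces to 0 (Buchberger's first criterion).
S(f_1,f_3): lcm = yz. S = 3/2z² + ½y - z - ½.
  leading term z²: no divisor's leading term divides it; move 3/2z² to the remainder.
  leading term y: no divisor's leading term divides it; move ½y to the remainder.
  leading term z: no divisor's leading term divides it; move -z to the remainder.
  leading term 1: no divisor's leading term divides it; move -½ to the remainder.
  remainder 3/2z² + ½y - z - ½ ≠ 0; add h_4 = 3/2z² + ½y - z - ½ to the basis.

S(f_2,f_3): leading monomials are coprime, so the S-polynomial reduces to 0 (Buchberger's first criterion).
S(f_1,h_4): lcm = yz². S = 3/2z³ - ⅓y² + 13/6yz - z² + ⅓y - ½z.
  leading term z³: subtract (z)·h_4 from 3/2z³ - ⅓y² + 13/6yz - z² + ⅓y - ½z → -⅓y² + 5/3yz + ⅓y
  leading term y²: no divisor's leading term divides it; move -⅓y² to the remainder.
  leading term yz: subtract (-⅚)·f_1 from 5/3yz + ⅓y → -5/2z² - 13/6y + 5/3z + ⅚
  leading term z²: subtract (-5/3)·h_4 from -5/2z² - 13/6y + 5/3z + ⅚ → -4/3y
  leading term y: no divisor's leading term divides it; move -4/3y to the remainder.
  remainder -⅓y² - 4/3y ≠ 0; add h_5 = -⅓y² - 4/3y to the basis.

S(f_2,h_4): leading monomials are coprime, so the S-polynomial reduces to 0 (Buchberger's first criterion).
S(f_3,h_4): lcm = yz². S = -⅓y² + 5/3yz + ⅓y.
  leading term y²: subtract (1)·h_5 from -⅓y² + 5/3yz + ⅓y → 5/3yz + 5/3y
  leading term yz: subtract (-⅚)·f_1 from 5/3yz + 5/3y → -5/2z² - ⅚y + 5/3z + ⅚
  leading term z²: subtract (-5/3)·h_4 from -5/2z² - ⅚y + 5/3z + ⅚ → 0
  remainder 0.

S(f_1,h_5): lcm = y²z. S = 3/2yz² + 3/2y² - 5yz - ½y.
  leading term yz²: subtract (-¾z)·f_1 from 3/2yz² + 3/2y² - 5yz - ½y → -9/4z³ + 3/2y² - 29/4yz + 3/2z² - ½y + ¾z
  leading term z³: subtract (-3/2z)·h_4 from -9/4z³ + 3/2y² - 29/4yz + 3/2z² - ½y + ¾z → 3/2y² - 13/2yz - ½y
  leading term y²: subtract (-9/2)·h_5 from 3/2y² - 13/2yz - ½y → -13/2yz - 13/2y
  leading term yz: subtract (13/4)·f_1 from -13/2yz - 13/2y → 39/4z² + 13/4y - 13/2z - 13/4
  leading term z²: subtract (13/2)·h_4 from 39/4z² + 13/4y - 13/2z - 13/4 → 0
  remainder 0.

S(f_2,h_5): leading monomials are coprime, so the S-polynomial reduces to 0 (Buchberger's first criterion).
S(f_3,h_5): lcm = y²z. S = y² - 4yz.
  leading term y²: subtract (-3)·h_5 from y² - 4yz → -4yz - 4y
  leading term yz: subtract (2)·f_1 from -4yz - 4y → 6z² + 2y - 4z - 2
  leading term z²: subtract (4)·h_4 from 6z² + 2y - 4z - 2 → 0
  remainder 0.

S(h_4,h_5): leading monomials are coprime, so the S-polynomial reduces to 0 (Buchberger's first criterion).
Every S-polynomial of the final basis reduces to 0, so we have a Gröbner basis.
Inter-reduce: drop elements whose leading term is divisible by another's, tail-reduce, and make monic.
Reduced Gröbner basis: {y² + 4y, yz + y, z² + ⅓y - ⅔z - ⅓, x - ⅗y}.
Label its elements g_1 = y² + 4y, g_2 = yz + y, g_3 = z² + ⅓y - ⅔z - ⅓, g_4 = x - ⅗y.

Reduce p = y²z + 4yz + 3x - y modulo G:
  leading term y²z: subtract (z)·g_1 from y²z + 4yz + 3x - y → 3x - y
  leading term x: subtract (3)·g_4 from 3x - y → ⅘y
  leading term y: no divisor's leading term divides it; move ⅘y to the remainder.
  normal form = ⅘y.
The normal form is nonzero, so p ∉ I. Since p minus its normal form lies in I, I + (p) = I + (r) where r = ⅘y; decide whether this ideal is the whole ring.
Run Buchberger on G together with r (pairs among the g_i already reduce to 0 since G is a Gröbner basis):
g_1 = y² + 4y, LT = y².
g_2 = yz + y, LT = yz.
g_3 = z² + ⅓y - ⅔z - ⅓, LT = z².
g_4 = x - ⅗y, LT = x.
r = ⅘y, LT = y.

S(g_1,g_2): lcm = y²z. S = -y² + 4yz.
  leading term y²: subtract (-1)·g_1 from -y² + 4yz → 4yz + 4y
  leading term yz: subtract (4)·g_2 from 4yz + 4y → 0
  remainder 0.

S(g_1,g_3): leading monomials are coprime, so the S-polynomial reduces to 0 (Buchberger's first criterion).
S(g_1,g_4): leading monomials are coprime, so the S-polynomial reduces to 0 (Buchberger's first criterion).
S(g_1,r): lcm = y². S = 4y.
  leading term y: subtract (5)·r from 4y → 0
  remainder 0.

S(g_2,g_3): lcm = yz². S = -⅓y² + 5/3yz + ⅓y.
  leading term y²: subtract (-⅓)·g_1 from -⅓y² + 5/3yz + ⅓y → 5/3yz + 5/3y
  leading term yz: subtract (5/3)·g_2 from 5/3yz + 5/3y → 0
  remainder 0.

S(g_2,g_4): leading monomials are coprime, so the S-polynomial reduces to 0 (Buchberger's first criterion).
S(g_2,r): lcm = yz. S = y.
  leading term y: subtract (5/4)·r from y → 0
  remainder 0.

S(g_3,g_4): leading monomials are coprime, so the S-polynomial reduces to 0 (Buchberger's first criterion).
S(g_3,r): leading monomials are coprime, so the S-polynomial reduces to 0 (Buchberger's first criterion).
S(g_4,r): leading monomials are coprime, so the S-polynomial reduces to 0 (Buchberger's first criterion).
Every S-polynomial of the final basis reduces to 0, so we have a Gröbner basis.
Inter-reduce: drop elements whose leading term is divisible by another's, tail-reduce, and make monic.
Reduced Gröbner basis: {z² - ⅔z - ⅓, x, y}.
The reduced Gröbner basis of I + (p) is {z² - ⅔z - ⅓, x, y} ≠ {1}, a proper ideal, so the enlarged system stays consistent: p is independent of I, with normal form ⅘y.

The remainder on division by a Gröbner basis is unique — it is the normal form.

y²z + 4yz + 3x - y is independent of I; its normal form modulo I is ⅘y.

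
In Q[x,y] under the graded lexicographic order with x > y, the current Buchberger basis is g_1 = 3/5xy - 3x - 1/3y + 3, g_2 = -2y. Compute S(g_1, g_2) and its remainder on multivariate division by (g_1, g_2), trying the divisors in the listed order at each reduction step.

S(g_1, g_2) = -5x - 5/9y + 5; remainder on division = -5x + 5.

lcm(LM(g_1), LM(g_2)) = xy.
S = (lcm/LT(g_1))·g_1 − (lcm/LT(g_2))·g_2 = -5x - 5/9y + 5.
Reduce S modulo (g_1, g_2) in that order:
  leading term x: no divisor's leading term divides it; move -5x to the remainder.
  leading term y: subtract (5/18)·g_2 from -5/9y + 5 → 5
  leading term 1: no divisor's leading term divides it; move 5 to the remainder.
The remainder -5x + 5 is nonzero, so it would be added as the next basis element.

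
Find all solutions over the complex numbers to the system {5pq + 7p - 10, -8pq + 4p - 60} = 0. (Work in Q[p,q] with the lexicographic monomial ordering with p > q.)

Compute a lex Gröbner basis by Buchberger's algorithm.
f_1 = 5pq + 7p - 10, LT = pq.
f_2 = -8pq + 4p - 60, LT = pq.

S(f_1,f_2): lcm = pq. S = 19/10p - 19/2.
  leading term p: no divisor's leading term divides it; move 19/10p to the remainder.
  leading term 1: no divisor's leading term divides it; move -19/2 to the remainder.
  remainder 19/10p - 19/2 ≠ 0; add h_3 = 19/10p - 19/2 to the basis.

S(f_1,h_3): lcm = pq. S = 7/5p + 5q - 2.
  leading term p: subtract (14/19)·h_3 from 7/5p + 5q - 2 → 5q + 5
  leading term q: no divisor's leading term divides it; move 5q to the remainder.
  leading term 1: no divisor's leading term divides it; move 5 to the remainder.
  remainder 5q + 5 ≠ 0; add h_4 = 5q + 5 to the basis.

The other S-polynomials (S(f_2,h_3), S(f_1,h_4), S(f_2,h_4), S(h_3,h_4)) all reduce to 0 modulo the current basis, so we have a Gröbner basis.
Inter-reduce: drop elements whose leading term is divisible by another's, tail-reduce, and make monic.
Reduced Gröbner basis: {p - 5, q + 1}.

Since the basis is lex-ordered, q + 1 is univariate in q. Its roots are {-1}. Back-substituting each root into the other basis elements fixes the other coordinates.
  q = -1: the earlier basis element becomes p - 5 = 0, giving p = 5 — point (5, -1).

{(5, -1)}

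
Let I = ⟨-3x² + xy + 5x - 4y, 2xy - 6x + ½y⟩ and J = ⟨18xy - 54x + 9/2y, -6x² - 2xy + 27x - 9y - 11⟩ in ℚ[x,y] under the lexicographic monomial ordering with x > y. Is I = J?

No, the ideals differ.

Equality of ideals is decidable: compute both reduced Gröbner bases (unique for the ordering) and check whether they agree.
Buchberger on the first generating set:
f_1 = -3x² + xy + 5x - 4y, LT = x².
f_2 = 2xy - 6x + ½y, LT = xy.

S(f_1,f_2): lcm = x²y. S = 3x² - ⅓xy² - 23/12xy + 4/3y².
  leading term x²: subtract (-1)·f_1 from 3x² - ⅓xy² - 23/12xy + 4/3y² → -⅓xy² - 11/12xy + 5x + 4/3y² - 4y
  leading term xy²: subtract (-⅙y)·f_2 from -⅓xy² - 11/12xy + 5x + 4/3y² - 4y → -23/12xy + 5x + 17/12y² - 4y
  leading term xy: subtract (-23/24)·f_2 from -23/12xy + 5x + 17/12y² - 4y → -¾x + 17/12y² - 169/48y
  leading term x: no divisor's leading term divides it; move -¾x to the remainder.
  leading term y²: no divisor's leading term divides it; move 17/12y² to the remainder.
  leading term y: no divisor's leading term divides it; move -169/48y to the remainder.
  remainder -¾x + 17/12y² - 169/48y ≠ 0; add g_3 = -¾x + 17/12y² - 169/48y to the basis.

S(f_1,g_3): lcm = x². S = 17/9xy² - 181/36xy - 5/3x + 4/3y.
  leading term xy²: subtract (17/18y)·f_2 from 17/9xy² - 181/36xy - 5/3x + 4/3y → 23/36xy - 5/3x - 17/36y² + 4/3y
  leading term xy: subtract (23/72)·f_2 from 23/36xy - 5/3x - 17/36y² + 4/3y → ¼x - 17/36y² + 169/144y
  leading term x: subtract (-⅓)·g_3 from ¼x - 17/36y² + 169/144y → 0
  remainder 0.

S(f_2,g_3): lcm = xy. S = -3x + 17/9y³ - 169/36y² + ¼y.
  leading term x: subtract (4)·g_3 from -3x + 17/9y³ - 169/36y² + ¼y → 17/9y³ - 373/36y² + 43/3y
  leading term y³: no divisor's leading term divides it; move 17/9y³ to the remainder.
  leading term y²: no divisor's leading term divides it; move -373/36y² to the remainder.
  leading term y: no divisor's leading term divides it; move 43/3y to the remainder.
  remainder 17/9y³ - 373/36y² + 43/3y ≠ 0; add g_4 = 17/9y³ - 373/36y² + 43/3y to the basis.

S(f_1,g_4): leading monomials are coprime, so the S-polynomial reduces to 0 (Buchberger's first criterion).
S(f_2,g_4): lcm = xy³. S = 169/68xy² - 129/17xy + ¼y³.
  leading term xy²: subtract (169/136y)·f_2 from 169/68xy² - 129/17xy + ¼y³ → -9/68xy + ¼y³ - 169/272y²
  leading term xy: subtract (-9/136)·f_2 from -9/68xy + ¼y³ - 169/272y² → -27/68x + ¼y³ - 169/272y² + 9/272y
  leading term x: subtract (9/17)·g_3 from -27/68x + ¼y³ - 169/272y² + 9/272y → ¼y³ - 373/272y² + 129/68y
  leading term y³: subtract (9/68)·g_4 from ¼y³ - 373/272y² + 129/68y → 0
  remainder 0.

S(g_3,g_4): leading monomials are coprime, so the S-polynomial reduces to 0 (Buchberger's first criterion).
Every S-polynomial of the final basis reduces to 0, so we have a Gröbner basis.
Inter-reduce: drop elements whose leading term is divisible by another's, tail-reduce, and make monic.
Reduced Gröbner basis: {x - 17/9y² + 169/36y, y³ - 373/68y² + 129/17y}.

Buchberger on the second generating set:
h_1 = 18xy - 54x + 9/2y, LT = xy.
h_2 = -6x² - 2xy + 27x - 9y - 11, LT = x².

S(h_1,h_2): lcm = x²y. S = -3x² - ⅓xy² + 19/4xy - 3/2y² - 11/6y.
  leading term x²: subtract (½)·h_2 from -3x² - ⅓xy² + 19/4xy - 3/2y² - 11/6y → -⅓xy² + 23/4xy - 27/2x - 3/2y² + 8/3y + 11/2
  leading term xy²: subtract (-1/54y)·h_1 from -⅓xy² + 23/4xy - 27/2x - 3/2y² + 8/3y + 11/2 → 19/4xy - 27/2x - 17/12y² + 8/3y + 11/2
  leading term xy: subtract (19/72)·h_1 from 19/4xy - 27/2x - 17/12y² + 8/3y + 11/2 → ¾x - 17/12y² + 71/48y + 11/2
  leading term x: no divisor's leading term divides it; move ¾x to the remainder.
  leading term y²: no divisor's leading term divides it; move -17/12y² to the remainder.
  leading term y: no divisor's leading term divides it; move 71/48y to the remainder.
  leading term 1: no divisor's leading term divides it; move 11/2 to the remainder.
  remainder ¾x - 17/12y² + 71/48y + 11/2 ≠ 0; add k_3 = ¾x - 17/12y² + 71/48y + 11/2 to the basis.

S(h_1,k_3): lcm = xy. S = -3x + 17/9y³ - 71/36y² - 85/12y.
  leading term x: subtract (-4)·k_3 from -3x + 17/9y³ - 71/36y² - 85/12y → 17/9y³ - 275/36y² - 7/6y + 22
  leading term y³: no divisor's leading term divides it; move 17/9y³ to the remainder.
  leading term y²: no divisor's leading term divides it; move -275/36y² to the remainder.
  leading term y: no divisor's leading term divides it; move -7/6y to the remainder.
  leading term 1: no divisor's leading term divides it; move 22 to the remainder.
  remainder 17/9y³ - 275/36y² - 7/6y + 22 ≠ 0; add k_4 = 17/9y³ - 275/36y² - 7/6y + 22 to the basis.

S(h_2,k_3): lcm = x². S = 17/9xy² - 59/36xy - 71/6x + 3/2y + 11/6.
  leading term xy²: subtract (17/162y)·h_1 from 17/9xy² - 59/36xy - 71/6x + 3/2y + 11/6 → 145/36xy - 71/6x - 17/36y² + 3/2y + 11/6
  leading term xy: subtract (145/648)·h_1 from 145/36xy - 71/6x - 17/36y² + 3/2y + 11/6 → ¼x - 17/36y² + 71/144y + 11/6
  leading term x: subtract (⅓)·k_3 from ¼x - 17/36y² + 71/144y + 11/6 → 0
  remainder 0.

S(h_1,k_4): lcm = xy³. S = 71/68xy² + 21/34xy - 198/17x + ¼y³.
  leading term xy²: subtract (71/1224y)·h_1 from 71/68xy² + 21/34xy - 198/17x + ¼y³ → 15/4xy - 198/17x + ¼y³ - 71/272y²
  leading term xy: subtract (5/24)·h_1 from 15/4xy - 198/17x + ¼y³ - 71/272y² → -27/68x + ¼y³ - 71/272y² - 15/16y
  leading term x: subtract (-9/17)·k_3 from -27/68x + ¼y³ - 71/272y² - 15/16y → ¼y³ - 275/272y² - 21/136y + 99/34
  leading term y³: subtract (9/68)·k_4 from ¼y³ - 275/272y² - 21/136y + 99/34 → 0
  remainder 0.

S(h_2,k_4): leading monomials are coprime, so the S-polynomial reduces to 0 (Buchberger's first criterion).
S(k_3,k_4): leading monomials are coprime, so the S-polynomial reduces to 0 (Buchberger's first criterion).
Every S-polynomial of the final basis reduces to 0, so we have a Gröbner basis.
Inter-reduce: drop elements whose leading term is divisible by another's, tail-reduce, and make monic.
Reduced Gröbner basis: {x - 17/9y² + 71/36y + 22/3, y³ - 275/68y² - 21/34y + 198/17}.

Since the reduced bases disagree, the two ideals are not the same.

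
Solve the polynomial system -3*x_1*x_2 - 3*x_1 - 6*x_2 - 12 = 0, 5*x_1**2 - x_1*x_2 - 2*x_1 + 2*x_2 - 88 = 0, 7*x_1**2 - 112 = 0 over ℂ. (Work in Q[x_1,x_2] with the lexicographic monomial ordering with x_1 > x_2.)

{(-4, 0)}

Compute a lex Gröbner basis by Buchberger's algorithm.
f_1 = -3*x_1*x_2 - 3*x_1 - 6*x_2 - 12, LT = x_1*x_2.
f_2 = 5*x_1**2 - x_1*x_2 - 2*x_1 + 2*x_2 - 88, LT = x_1**2.
f_3 = 7*x_1**2 - 112, LT = x_1**2.

S(f_1,f_2): lcm = x_1**2*x_2. S = x_1**2 + 1/5*x_1*x_2**2 + 12/5*x_1*x_2 + 4*x_1 - 2/5*x_2**2 + 88/5*x_2.
  leading term x_1**2: subtract (1/5)·f_2 from x_1**2 + 1/5*x_1*x_2**2 + 12/5*x_1*x_2 + 4*x_1 - 2/5*x_2**2 + 88/5*x_2 → 1/5*x_1*x_2**2 + 13/5*x_1*x_2 + 22/5*x_1 - 2/5*x_2**2 + 86/5*x_2 + 88/5
  leading term x_1*x_2**2: subtract (-1/15*x_2)·f_1 from 1/5*x_1*x_2**2 + 13/5*x_1*x_2 + 22/5*x_1 - 2/5*x_2**2 + 86/5*x_2 + 88/5 → 12/5*x_1*x_2 + 22/5*x_1 - 4/5*x_2**2 + 82/5*x_2 + 88/5
  leading term x_1*x_2: subtract (-4/5)·f_1 from 12/5*x_1*x_2 + 22/5*x_1 - 4/5*x_2**2 + 82/5*x_2 + 88/5 → 2*x_1 - 4/5*x_2**2 + 58/5*x_2 + 8
  leading term x_1: no divisor's leading term divides it; move 2*x_1 to the remainder.
  leading term x_2**2: no divisor's leading term divides it; move -4/5*x_2**2 to the remainder.
  leading term x_2: no divisor's leading term divides it; move 58/5*x_2 to the remainder.
  leading term 1: no divisor's leading term divides it; move 8 to the remainder.
  remainder 2*x_1 - 4/5*x_2**2 + 58/5*x_2 + 8 ≠ 0; add h_4 = 2*x_1 - 4/5*x_2**2 + 58/5*x_2 + 8 to the basis.

S(f_1,f_3): lcm = x_1**2*x_2. S = x_1**2 + 2*x_1*x_2 + 4*x_1 + 16*x_2.
  leading term x_1**2: subtract (1/5)·f_2 from x_1**2 + 2*x_1*x_2 + 4*x_1 + 16*x_2 → 11/5*x_1*x_2 + 22/5*x_1 + 78/5*x_2 + 88/5
  leading term x_1*x_2: subtract (-11/15)·f_1 from 11/5*x_1*x_2 + 22/5*x_1 + 78/5*x_2 + 88/5 → 11/5*x_1 + 56/5*x_2 + 44/5
  leading term x_1: subtract (11/10)·h_4 from 11/5*x_1 + 56/5*x_2 + 44/5 → 22/25*x_2**2 - 39/25*x_2
  leading term x_2**2: no divisor's leading term divides it; move 22/25*x_2**2 to the remainder.
  leading term x_2: no divisor's leading term divides it; move -39/25*x_2 to the remainder.
  remainder 22/25*x_2**2 - 39/25*x_2 ≠ 0; add h_5 = 22/25*x_2**2 - 39/25*x_2 to the basis.

S(f_2,f_3): lcm = x_1**2. S = -1/5*x_1*x_2 - 2/5*x_1 + 2/5*x_2 - 8/5.
  leading term x_1*x_2: subtract (1/15)·f_1 from -1/5*x_1*x_2 - 2/5*x_1 + 2/5*x_2 - 8/5 → -1/5*x_1 + 4/5*x_2 - 4/5
  leading term x_1: subtract (-1/10)·h_4 from -1/5*x_1 + 4/5*x_2 - 4/5 → -2/25*x_2**2 + 49/25*x_2
  leading term x_2**2: subtract (-1/11)·h_5 from -2/25*x_2**2 + 49/25*x_2 → 20/11*x_2
  leading term x_2: no divisor's leading term divides it; move 20/11*x_2 to the remainder.
  remainder 20/11*x_2 ≠ 0; add h_6 = 20/11*x_2 to the basis.

The other S-polynomials (S(f_1,h_4), S(f_2,h_4), S(f_3,h_4), S(f_1,h_5), S(f_2,h_5), S(f_3,h_5), S(h_4,h_5), S(f_1,h_6), S(f_2,h_6), S(f_3,h_6), S(h_4,h_6), S(h_5,h_6)) all reduce to 0 modulo the current basis, so we have a Gröbner basis.
Inter-reduce: drop elements whose leading term is divisible by another's, tail-reduce, and make monic.
Reduced Gröbner basis: {x_1 + 4, x_2}.

Since the basis is lex-ordered, x_2 is univariate in x_2. Its roots are {0}. Back-substituting each root into the other basis elements fixes the other coordinates.
  x_2 = 0: the earlier basis element becomes x_1 + 4 = 0, giving x_1 = -4 — point (-4, 0).
Each listed point satisfies every original equation (direct substitution).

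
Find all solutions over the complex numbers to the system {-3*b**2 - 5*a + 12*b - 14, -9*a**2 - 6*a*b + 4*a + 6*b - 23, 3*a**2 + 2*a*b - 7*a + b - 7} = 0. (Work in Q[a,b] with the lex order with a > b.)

{(-1, 3)}

Compute a lex Gröbner basis by Buchberger's algorithm.
f_1 = -5*a - 3*b**2 + 12*b - 14, LT = a.
f_2 = -9*a**2 - 6*a*b + 4*a + 6*b - 23, LT = a**2.
f_3 = 3*a**2 + 2*a*b - 7*a + b - 7, LT = a**2.

S(f_1,f_2): lcm = a**2. S = 3/5*a*b**2 - 46/15*a*b + 146/45*a + 2/3*b - 23/9.
  reduce S modulo (f_1, f_2, f_3):
  remainder -9/25*b**4 + 82/25*b**3 - 824/75*b**2 + 426/25*b - 291/25 ≠ 0; add h_4 = -9/25*b**4 + 82/25*b**3 - 824/75*b**2 + 426/25*b - 291/25 to the basis.

S(f_1,f_3): lcm = a**2. S = 3/5*a*b**2 - 46/15*a*b + 77/15*a - 1/3*b + 7/3.
  reduce S modulo (f_1, f_2, f_3, h_4):
  remainder -17/15*b**2 + 53/15*b - 2/5 ≠ 0; add h_5 = -17/15*b**2 + 53/15*b - 2/5 to the basis.

S(h_4,h_5): lcm = b**4. S = -917/153*b**3 + 13846/459*b**2 - 142/3*b + 97/3.
  reduce S modulo (f_1, f_2, f_3, h_4, h_5):
  remainder -1250525/132651*b + 1250525/44217 ≠ 0; add h_6 = -1250525/132651*b + 1250525/44217 to the basis.

The other S-polynomials (S(f_2,f_3), S(f_1,h_4), S(f_2,h_4), S(f_3,h_4), S(f_1,h_5), S(f_2,h_5), S(f_3,h_5), S(f_1,h_6), S(f_2,h_6), S(f_3,h_6), S(h_4,h_6), S(h_5,h_6)) all reduce to 0 modulo the current basis, so we have a Gröbner basis.
Inter-reduce: drop elements whose leading term is divisible by another's, tail-reduce, and make monic.
Reduced Gröbner basis: {a + 1, b - 3}.

Elimination: the polynomial b - 3 lies in the elimination ideal for b, so b ∈ {3}. For each such b, the remaining basis elements (now univariate) give the rest of the solution.
  b = 3: the earlier basis element becomes a + 1 = 0, giving a = -1 — point (-1, 3).
A lex Gröbner basis triangularizes the system, enabling back-substitution.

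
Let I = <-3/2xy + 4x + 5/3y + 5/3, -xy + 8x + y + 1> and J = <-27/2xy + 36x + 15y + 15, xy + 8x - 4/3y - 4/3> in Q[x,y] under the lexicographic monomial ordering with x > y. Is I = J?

Two ideals are equal iff their reduced Gröbner bases coincide (the reduced basis is unique for a fixed ordering).
Buchberger on the first generating set:
f_1 = -3/2xy + 4x + 5/3y + 5/3, LT = xy.
f_2 = -xy + 8x + y + 1, LT = xy.

S(f_1,f_2): lcm = xy. S = 16/3x - 1/9y - 1/9.
  reduce S modulo (f_1, f_2):
  remainder 16/3x - 1/9y - 1/9 ≠ 0; add g_3 = 16/3x - 1/9y - 1/9 to the basis.

S(f_1,g_3): lcm = xy. S = -8/3x + 1/48y^2 - 157/144y - 10/9.
  reduce S modulo (f_1, f_2, g_3):
  remainder 1/48y^2 - 55/48y - 7/6 ≠ 0; add g_4 = 1/48y^2 - 55/48y - 7/6 to the basis.

The other S-polynomials (S(f_2,g_3), S(f_1,g_4), S(f_2,g_4), S(g_3,g_4)) all reduce to 0 modulo the current basis, so we have a Gröbner basis.
Inter-reduce: drop elements whose leading term is divisible by another's, tail-reduce, and make monic.
Reduced Gröbner basis: {x - 1/48y - 1/48, y^2 - 55y - 56}.

Buchberger on the second generating set:
h_1 = -27/2xy + 36x + 15y + 15, LT = xy.
h_2 = xy + 8x - 4/3y - 4/3, LT = xy.

S(h_1,h_2): lcm = xy. S = -32/3x + 2/9y + 2/9.
  reduce S modulo (h_1, h_2):
  remainder -32/3x + 2/9y + 2/9 ≠ 0; add k_3 = -32/3x + 2/9y + 2/9 to the basis.

S(h_1,k_3): lcm = xy. S = -8/3x + 1/48y^2 - 157/144y - 10/9.
  reduce S modulo (h_1, h_2, k_3):
  remainder 1/48y^2 - 55/48y - 7/6 ≠ 0; add k_4 = 1/48y^2 - 55/48y - 7/6 to the basis.

The other S-polynomials (S(h_2,k_3), S(h_1,k_4), S(h_2,k_4), S(k_3,k_4)) all reduce to 0 modulo the current basis, so we have a Gröbner basis.
Inter-reduce: drop elements whose leading term is divisible by another's, tail-reduce, and make monic.
Reduced Gröbner basis: {x - 1/48y - 1/48, y^2 - 55y - 56}.

Same reduced basis, so the two generating sets span the same ideal.

Yes, the ideals are equal.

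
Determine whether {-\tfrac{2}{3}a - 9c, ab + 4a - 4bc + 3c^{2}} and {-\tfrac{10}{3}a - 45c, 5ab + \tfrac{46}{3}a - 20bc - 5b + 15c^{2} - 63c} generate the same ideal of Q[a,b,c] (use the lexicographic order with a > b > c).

Since reduced Gröbner bases are canonical representatives of ideals under a given ordering, it suffices to compute and compare them.
Buchberger on the first generating set:
f_1 = -\tfrac{2}{3}a - 9c, LT = a.
f_2 = ab + 4a - 4bc + 3c^{2}, LT = ab.

S(f_1,f_2): lcm = ab. S = -4a + \tfrac{35}{2}bc - 3c^{2}.
  leading term a: subtract (6)·f_1 from -4a + \tfrac{35}{2}bc - 3c^{2} → \tfrac{35}{2}bc - 3c^{2} + 54c
  leading term bc: no divisor's leading term divides it; move \tfrac{35}{2}bc to the remainder.
  leading term c^{2}: no divisor's leading term divides it; move -3c^{2} to the remainder.
  leading term c: no divisor's leading term divides it; move 54c to the remainder.
  remainder \tfrac{35}{2}bc - 3c^{2} + 54c ≠ 0; add g_3 = \tfrac{35}{2}bc - 3c^{2} + 54c to the basis.

The other S-polynomials (S(f_1,g_3), S(f_2,g_3)) all reduce to 0 modulo the current basis, so we have a Gröbner basis.
Inter-reduce: drop elements whose leading term is divisible by another's, tail-reduce, and make monic.
Reduced Gröbner basis: {a + \tfrac{27}{2}c, bc - \tfrac{6}{35}c^{2} + \tfrac{108}{35}c}.

Buchberger on the second generating set:
h_1 = -\tfrac{10}{3}a - 45c, LT = a.
h_2 = 5ab + \tfrac{46}{3}a - 20bc - 5b + 15c^{2} - 63c, LT = ab.

S(h_1,h_2): lcm = ab. S = -\tfrac{46}{15}a + \tfrac{35}{2}bc + b - 3c^{2} + \tfrac{63}{5}c.
  leading term a: subtract (\tfrac{23}{25})·h_1 from -\tfrac{46}{15}a + \tfrac{35}{2}bc + b - 3c^{2} + \tfrac{63}{5}c → \tfrac{35}{2}bc + b - 3c^{2} + 54c
  leading term bc: no divisor's leading term divides it; move \tfrac{35}{2}bc to the remainder.
  leading term b: no divisor's leading term divides it; move b to the remainder.
  leading term c^{2}: no divisor's leading term divides it; move -3c^{2} to the remainder.
  leading term c: no divisor's leading term divides it; move 54c to the remainder.
  remainder \tfrac{35}{2}bc + b - 3c^{2} + 54c ≠ 0; add k_3 = \tfrac{35}{2}bc + b - 3c^{2} + 54c to the basis.

The other S-polynomials (S(h_1,k_3), S(h_2,k_3)) all reduce to 0 modulo the current basis, so we have a Gröbner basis.
Inter-reduce: drop elements whose leading term is divisible by another's, tail-reduce, and make monic.
Reduced Gröbner basis: {a + \tfrac{27}{2}c, bc + \tfrac{2}{35}b - \tfrac{6}{35}c^{2} + \tfrac{108}{35}c}.

The bases are distinct; the ideals are different.

No, the ideals differ.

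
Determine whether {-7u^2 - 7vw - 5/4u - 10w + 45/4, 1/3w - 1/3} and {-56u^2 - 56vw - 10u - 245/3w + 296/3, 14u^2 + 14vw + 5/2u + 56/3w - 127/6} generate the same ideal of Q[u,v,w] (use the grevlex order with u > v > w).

No, the ideals differ.

Two ideals are equal iff their reduced Gröbner bases coincide (the reduced basis is unique for a fixed ordering).
Buchberger on the first generating set:
f_1 = -7u^2 - 7vw - 5/4u - 10w + 45/4, LT = u^2.
f_2 = 1/3w - 1/3, LT = w.

S(f_1,f_2): leading monomials are coprime, so the S-polynomial reduces to 0 (Buchberger's first criterion).
Every S-polynomial of the final basis reduces to 0, so we have a Gröbner basis.
Inter-reduce: drop elements whose leading term is divisible by another's, tail-reduce, and make monic.
Reduced Gröbner basis: {u^2 + 5/28u + v - 5/28, w - 1}.

Buchberger on the second generating set:
h_1 = -56u^2 - 56vw - 10u - 245/3w + 296/3, LT = u^2.
h_2 = 14u^2 + 14vw + 5/2u + 56/3w - 127/6, LT = u^2.

S(h_1,h_2): lcm = u^2. S = 1/8w - 1/4.
  leading term w: no divisor's leading term divides it; move 1/8w to the remainder.
  leading term 1: no divisor's leading term divides it; move -1/4 to the remainder.
  remainder 1/8w - 1/4 ≠ 0; add k_3 = 1/8w - 1/4 to the basis.

S(h_1,k_3): leading monomials are coprime, so the S-polynomial reduces to 0 (Buchberger's first criterion).
S(h_2,k_3): leading monomials are coprime, so the S-polynomial reduces to 0 (Buchberger's first criterion).
Every S-polynomial of the final basis reduces to 0, so we have a Gröbner basis.
Inter-reduce: drop elements whose leading term is divisible by another's, tail-reduce, and make monic.
Reduced Gröbner basis: {u^2 + 5/28u + 2v + 97/84, w - 2}.

The bases are distinct; the ideals are different.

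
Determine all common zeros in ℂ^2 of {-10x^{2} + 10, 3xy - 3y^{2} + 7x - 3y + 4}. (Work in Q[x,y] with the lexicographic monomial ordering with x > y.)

Compute a lex Gröbner basis by Buchberger's algorithm.
f_1 = -10x^{2} + 10, LT = x^{2}.
f_2 = 3xy + 7x - 3y^{2} - 3y + 4, LT = xy.

S(f_1,f_2): lcm = x^{2}y. S = -\tfrac{7}{3}x^{2} + xy^{2} + xy - \tfrac{4}{3}x - y.
  reduce S modulo (f_1, f_2):
  remainder \tfrac{16}{9}x + y^{3} - \tfrac{1}{3}y^{2} - \tfrac{11}{3}y - \tfrac{5}{9} ≠ 0; add h_3 = \tfrac{16}{9}x + y^{3} - \tfrac{1}{3}y^{2} - \tfrac{11}{3}y - \tfrac{5}{9} to the basis.

S(f_1,h_3): lcm = x^{2}. S = -\tfrac{9}{16}xy^{3} + \tfrac{3}{16}xy^{2} + \tfrac{33}{16}xy + \tfrac{5}{16}x - 1.
  reduce S modulo (f_1, f_2, h_3):
  remainder -\tfrac{9}{16}y^{4} - \tfrac{9}{8}y^{3} + \tfrac{3}{2}y^{2} + \tfrac{33}{8}y + \tfrac{33}{16} ≠ 0; add h_4 = -\tfrac{9}{16}y^{4} - \tfrac{9}{8}y^{3} + \tfrac{3}{2}y^{2} + \tfrac{33}{8}y + \tfrac{33}{16} to the basis.

The other S-polynomials (S(f_2,h_3), S(f_1,h_4), S(f_2,h_4), S(h_3,h_4)) all reduce to 0 modulo the current basis, so we have a Gröbner basis.
Inter-reduce: drop elements whose leading term is divisible by another's, tail-reduce, and make monic.
Reduced Gröbner basis: {x + \tfrac{9}{16}y^{3} - \tfrac{3}{16}y^{2} - \tfrac{33}{16}y - \tfrac{5}{16}, y^{4} + 2y^{3} - \tfrac{8}{3}y^{2} - \tfrac{22}{3}y - \tfrac{11}{3}}.

The lex basis is triangular: the last element involves only y. Solving y^{4} + 2y^{3} - \tfrac{8}{3}y^{2} - \tfrac{22}{3}y - \tfrac{11}{3} = 0 gives y ∈ {-1, -sqrt(33)/3, sqrt(33)/3}; substituting each value into the earlier elements determines the remaining variables.
  y = -1: the earlier basis element becomes x + 1 = 0, giving x = -1 — point (-1, -1).
  y = -sqrt(33)/3: the earlier basis element becomes x - 1 = 0, giving x = 1 — point (1, -sqrt(33)/3).
  y = sqrt(33)/3: the earlier basis element becomes x - 1 = 0, giving x = 1 — point (1, sqrt(33)/3).

{(-1, -1), (1, -sqrt(33)/3), (1, sqrt(33)/3)}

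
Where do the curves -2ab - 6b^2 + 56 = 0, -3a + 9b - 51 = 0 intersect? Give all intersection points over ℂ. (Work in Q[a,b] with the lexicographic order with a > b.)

{(-41/2, -7/6), (-5, 4)}

Compute a lex Gröbner basis by Buchberger's algorithm.
f_1 = -2ab - 6b^2 + 56, LT = ab.
f_2 = -3a + 9b - 51, LT = a.

S(f_1,f_2): lcm = ab. S = 6b^2 - 17b - 28.
  reduce S modulo (f_1, f_2):
  remainder 6b^2 - 17b - 28 ≠ 0; add h_3 = 6b^2 - 17b - 28 to the basis.

The other S-polynomials (S(f_1,h_3), S(f_2,h_3)) all reduce to 0 modulo the current basis, so we have a Gröbner basis.
Inter-reduce: drop elements whose leading term is divisible by another's, tail-reduce, and make monic.
Reduced Gröbner basis: {a - 3b + 17, b^2 - 17/6b - 14/3}.

A lex Gröbner basis eliminates variables successively. Here b^2 - 17/6b - 14/3 depends only on b, with roots {-7/6, 4}; lifting each root through the earlier basis elements recovers the full solutions.
  b = -7/6: the earlier basis element becomes a + 41/2 = 0, giving a = -41/2 — point (-41/2, -7/6).
  b = 4: the earlier basis element becomes a + 5 = 0, giving a = -5 — point (-5, 4).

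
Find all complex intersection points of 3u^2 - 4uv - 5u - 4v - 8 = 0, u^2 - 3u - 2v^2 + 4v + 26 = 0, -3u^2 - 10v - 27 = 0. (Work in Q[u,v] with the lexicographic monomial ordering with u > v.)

{(-1, -3)}

Compute a lex Gröbner basis by Buchberger's algorithm.
f_1 = 3u^2 - 4uv - 5u - 4v - 8, LT = u^2.
f_2 = u^2 - 3u - 2v^2 + 4v + 26, LT = u^2.
f_3 = -3u^2 - 10v - 27, LT = u^2.

S(f_1,f_2): lcm = u^2. S = -4/3uv + 4/3u + 2v^2 - 16/3v - 86/3.
  leading term uv: no divisor's leading term divides it; move -4/3uv to the remainder.
  leading term u: no divisor's leading term divides it; move 4/3u to the remainder.
  leading term v^2: no divisor's leading term divides it; move 2v^2 to the remainder.
  leading term v: no divisor's leading term divides it; move -16/3v to the remainder.
  leading term 1: no divisor's leading term divides it; move -86/3 to the remainder.
  remainder -4/3uv + 4/3u + 2v^2 - 16/3v - 86/3 ≠ 0; add h_4 = -4/3uv + 4/3u + 2v^2 - 16/3v - 86/3 to the basis.

S(f_1,f_3): lcm = u^2. S = -4/3uv - 5/3u - 14/3v - 35/3.
  leading term uv: subtract (1)·h_4 from -4/3uv - 5/3u - 14/3v - 35/3 → -3u - 2v^2 + 2/3v + 17
  leading term u: no divisor's leading term divides it; move -3u to the remainder.
  leading term v^2: no divisor's leading term divides it; move -2v^2 to the remainder.
  leading term v: no divisor's leading term divides it; move 2/3v to the remainder.
  leading term 1: no divisor's leading term divides it; move 17 to the remainder.
  remainder -3u - 2v^2 + 2/3v + 17 ≠ 0; add h_5 = -3u - 2v^2 + 2/3v + 17 to the basis.

S(f_1,h_4): lcm = u^2v. S = u^2 + 1/6uv^2 - 17/3uv - 43/2u - 4/3v^2 - 8/3v.
  leading term u^2: subtract (1/3)·f_1 from u^2 + 1/6uv^2 - 17/3uv - 43/2u - 4/3v^2 - 8/3v → 1/6uv^2 - 13/3uv - 119/6u - 4/3v^2 - 4/3v + 8/3
  leading term uv^2: subtract (-1/8v)·h_4 from 1/6uv^2 - 13/3uv - 119/6u - 4/3v^2 - 4/3v + 8/3 → -25/6uv - 119/6u + 1/4v^3 - 2v^2 - 59/12v + 8/3
  leading term uv: subtract (25/8)·h_4 from -25/6uv - 119/6u + 1/4v^3 - 2v^2 - 59/12v + 8/3 → -24u + 1/4v^3 - 33/4v^2 + 47/4v + 369/4
  leading term u: subtract (8)·h_5 from -24u + 1/4v^3 - 33/4v^2 + 47/4v + 369/4 → 1/4v^3 + 31/4v^2 + 77/12v - 175/4
  leading term v^3: no divisor's leading term divides it; move 1/4v^3 to the remainder.
  leading term v^2: no divisor's leading term divides it; move 31/4v^2 to the remainder.
  leading term v: no divisor's leading term divides it; move 77/12v to the remainder.
  leading term 1: no divisor's leading term divides it; move -175/4 to the remainder.
  remainder 1/4v^3 + 31/4v^2 + 77/12v - 175/4 ≠ 0; add h_6 = 1/4v^3 + 31/4v^2 + 77/12v - 175/4 to the basis.

S(f_3,h_4): lcm = u^2v. S = u^2 + 3/2uv^2 - 4uv - 43/2u + 10/3v^2 + 9v.
  leading term u^2: subtract (1/3)·f_1 from u^2 + 3/2uv^2 - 4uv - 43/2u + 10/3v^2 + 9v → 3/2uv^2 - 8/3uv - 119/6u + 10/3v^2 + 31/3v + 8/3
  leading term uv^2: subtract (-9/8v)·h_4 from 3/2uv^2 - 8/3uv - 119/6u + 10/3v^2 + 31/3v + 8/3 → -7/6uv - 119/6u + 9/4v^3 - 8/3v^2 - 263/12v + 8/3
  leading term uv: subtract (7/8)·h_4 from -7/6uv - 119/6u + 9/4v^3 - 8/3v^2 - 263/12v + 8/3 → -21u + 9/4v^3 - 53/12v^2 - 69/4v + 111/4
  leading term u: subtract (7)·h_5 from -21u + 9/4v^3 - 53/12v^2 - 69/4v + 111/4 → 9/4v^3 + 115/12v^2 - 263/12v - 365/4
  leading term v^3: subtract (9)·h_6 from 9/4v^3 + 115/12v^2 - 263/12v - 365/4 → -361/6v^2 - 239/3v + 605/2
  leading term v^2: no divisor's leading term divides it; move -361/6v^2 to the remainder.
  leading term v: no divisor's leading term divides it; move -239/3v to the remainder.
  leading term 1: no divisor's leading term divides it; move 605/2 to the remainder.
  remainder -361/6v^2 - 239/3v + 605/2 ≠ 0; add h_7 = -361/6v^2 - 239/3v + 605/2 to the basis.

S(f_1,h_5): lcm = u^2. S = -2/3uv^2 - 10/9uv + 4u - 4/3v - 8/3.
  leading term uv^2: subtract (1/2v)·h_4 from -2/3uv^2 - 10/9uv + 4u - 4/3v - 8/3 → -16/9uv + 4u - v^3 + 8/3v^2 + 13v - 8/3
  leading term uv: subtract (4/3)·h_4 from -16/9uv + 4u - v^3 + 8/3v^2 + 13v - 8/3 → 20/9u - v^3 + 181/9v + 320/9
  leading term u: subtract (-20/27)·h_5 from 20/9u - v^3 + 181/9v + 320/9 → -v^3 - 40/27v^2 + 1669/81v + 1300/27
  leading term v^3: subtract (-4)·h_6 from -v^3 - 40/27v^2 + 1669/81v + 1300/27 → 797/27v^2 + 3748/81v - 3425/27
  leading term v^2: subtract (-1594/3249)·h_7 from 797/27v^2 + 3748/81v - 3425/27 → 210130/29241v + 210130/9747
  leading term v: no divisor's leading term divides it; move 210130/29241v to the remainder.
  leading term 1: no divisor's leading term divides it; move 210130/9747 to the remainder.
  remainder 210130/29241v + 210130/9747 ≠ 0; add h_8 = 210130/29241v + 210130/9747 to the basis.

The other S-polynomials (S(f_2,f_3), S(f_2,h_4), S(f_2,h_5), S(f_3,h_5), S(h_4,h_5), S(f_1,h_6), S(f_2,h_6), S(f_3,h_6), S(h_4,h_6), S(h_5,h_6), S(f_1,h_7), S(f_2,h_7), S(f_3,h_7), S(h_4,h_7), S(h_5,h_7), S(h_6,h_7), S(f_1,h_8), S(f_2,h_8), S(f_3,h_8), S(h_4,h_8), S(h_5,h_8), S(h_6,h_8), S(h_7,h_8)) all reduce to 0 modulo the current basis, so we have a Gröbner basis.
Inter-reduce: drop elements whose leading term is divisible by another's, tail-reduce, and make monic.
Reduced Gröbner basis: {u + 1, v + 3}.

The lex basis is triangular: the last element involves only v. Solving v + 3 = 0 gives v ∈ {-3}; substituting each value into the earlier elements determines the remaining variables.
  v = -3: the earlier basis element becomes u + 1 = 0, giving u = -1 — point (-1, -3).
Substituting each solution back into the original system confirms all equations vanish.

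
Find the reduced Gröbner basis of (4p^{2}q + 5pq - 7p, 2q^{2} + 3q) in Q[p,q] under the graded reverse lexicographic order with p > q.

G = {p^{2} + \tfrac{29}{12}p, pq + \tfrac{3}{2}p, q^{2} + \tfrac{3}{2}q}

The reduced Gröbner basis is the canonical form of the ideal for this ordering.

f_1 = 4p^{2}q + 5pq - 7p, LT = p^{2}q.
f_2 = 2q^{2} + 3q, LT = q^{2}.

S(f_1,f_2): lcm = p^{2}q^{2}. S = -\tfrac{3}{2}p^{2}q + \tfrac{5}{4}pq^{2} - \tfrac{7}{4}pq.
  leading term p^{2}q: subtract (-\tfrac{3}{8})·f_1 from -\tfrac{3}{2}p^{2}q + \tfrac{5}{4}pq^{2} - \tfrac{7}{4}pq → \tfrac{5}{4}pq^{2} + \tfrac{1}{8}pq - \tfrac{21}{8}p
  leading term pq^{2}: subtract (\tfrac{5}{8}p)·f_2 from \tfrac{5}{4}pq^{2} + \tfrac{1}{8}pq - \tfrac{21}{8}p → -\tfrac{7}{4}pq - \tfrac{21}{8}p
  leading term pq: no divisor's leading term divides it; move -\tfrac{7}{4}pq to the remainder.
  leading term p: no divisor's leading term divides it; move -\tfrac{21}{8}p to the remainder.
  remainder -\tfrac{7}{4}pq - \tfrac{21}{8}p ≠ 0; add g_3 = -\tfrac{7}{4}pq - \tfrac{21}{8}p to the basis.

S(f_1,g_3): lcm = p^{2}q. S = -\tfrac{3}{2}p^{2} + \tfrac{5}{4}pq - \tfrac{7}{4}p.
  leading term p^{2}: no divisor's leading term divides it; move -\tfrac{3}{2}p^{2} to the remainder.
  leading term pq: subtract (-\tfrac{5}{7})·g_3 from \tfrac{5}{4}pq - \tfrac{7}{4}p → -\tfrac{29}{8}p
  leading term p: no divisor's leading term divides it; move -\tfrac{29}{8}p to the remainder.
  remainder -\tfrac{3}{2}p^{2} - \tfrac{29}{8}p ≠ 0; add g_4 = -\tfrac{3}{2}p^{2} - \tfrac{29}{8}p to the basis.

S(f_2,g_3): lcm = pq^{2}. S = 0.
  remainder 0.

S(f_1,g_4): lcm = p^{2}q. S = -\tfrac{7}{6}pq - \tfrac{7}{4}p.
  leading term pq: subtract (\tfrac{2}{3})·g_3 from -\tfrac{7}{6}pq - \tfrac{7}{4}p → 0
  remainder 0.

S(f_2,g_4): leading monomials are coprime, so the S-polynomial reduces to 0 (Buchberger's first criterion).
S(g_3,g_4): lcm = p^{2}q. S = \tfrac{3}{2}p^{2} - \tfrac{29}{12}pq.
  leading term p^{2}: subtract (-1)·g_4 from \tfrac{3}{2}p^{2} - \tfrac{29}{12}pq → -\tfrac{29}{12}pq - \tfrac{29}{8}p
  leading term pq: subtract (\tfrac{29}{21})·g_3 from -\tfrac{29}{12}pq - \tfrac{29}{8}p → 0
  remainder 0.

Every S-polynomial of the final basis reduces to 0, so we have a Gröbner basis.
Inter-reduce: drop elements whose leading term is divisible by another's, tail-reduce, and make monic.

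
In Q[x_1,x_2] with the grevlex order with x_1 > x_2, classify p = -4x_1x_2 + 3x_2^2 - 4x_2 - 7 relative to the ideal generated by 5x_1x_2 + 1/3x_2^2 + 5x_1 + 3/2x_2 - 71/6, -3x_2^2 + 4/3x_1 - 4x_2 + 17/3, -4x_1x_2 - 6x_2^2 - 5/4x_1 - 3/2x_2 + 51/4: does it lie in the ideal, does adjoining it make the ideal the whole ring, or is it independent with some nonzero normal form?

Adjoining -4x_1x_2 + 3x_2^2 - 4x_2 - 7 makes the ideal the whole ring: the system is inconsistent.

First compute the reduced Gröbner basis of I by Buchberger's algorithm.
f_1 = 5x_1x_2 + 1/3x_2^2 + 5x_1 + 3/2x_2 - 71/6, LT = x_1x_2.
f_2 = -3x_2^2 + 4/3x_1 - 4x_2 + 17/3, LT = x_2^2.
f_3 = -4x_1x_2 - 6x_2^2 - 5/4x_1 - 3/2x_2 + 51/4, LT = x_1x_2.

S(f_1,f_2): lcm = x_1x_2^2. S = 1/15x_2^3 + 4/9x_1^2 - 1/3x_1x_2 + 3/10x_2^2 + 17/9x_1 - 71/30x_2.
  reduce S modulo (f_1, f_2, f_3):
  remainder 4/9x_1^2 + 41834/18225x_1 - 14933/6075x_2 - 1027/3645 ≠ 0; add h_4 = 4/9x_1^2 + 41834/18225x_1 - 14933/6075x_2 - 1027/3645 to the basis.

S(f_1,f_3): lcm = x_1x_2. S = -43/30x_2^2 + 11/16x_1 - 3/40x_2 + 197/240.
  reduce S modulo (f_1, f_2, f_3, h_4):
  remainder 109/2160x_1 + 661/360x_2 - 815/432 ≠ 0; add h_5 = 109/2160x_1 + 661/360x_2 - 815/432 to the basis.

S(f_2,f_3): lcm = x_1x_2^2. S = -3/2x_2^3 - 4/9x_1^2 + 49/48x_1x_2 - 3/8x_2^2 - 17/9x_1 + 51/16x_2.
  reduce S modulo (f_1, f_2, f_3, h_4, h_5):
  remainder -15137417/470880x_2 + 15137417/470880 ≠ 0; add h_6 = -15137417/470880x_2 + 15137417/470880 to the basis.

The other S-polynomials (S(f_1,h_4), S(f_2,h_4), S(f_3,h_4), S(f_1,h_5), S(f_2,h_5), S(f_3,h_5), S(h_4,h_5), S(f_1,h_6), S(f_2,h_6), S(f_3,h_6), S(h_4,h_6), S(h_5,h_6)) all reduce to 0 modulo the current basis, so we have a Gröbner basis.
Inter-reduce: drop elements whose leading term is divisible by another's, tail-reduce, and make monic.
Reduced Gröbner basis: {x_1 - 1, x_2 - 1}.
Label its elements g_1 = x_1 - 1, g_2 = x_2 - 1.

Reduce p = -4x_1x_2 + 3x_2^2 - 4x_2 - 7 modulo G:
  leading term x_1x_2: subtract (-4x_2)·g_1 from -4x_1x_2 + 3x_2^2 - 4x_2 - 7 → 3x_2^2 - 8x_2 - 7
  leading term x_2^2: subtract (3x_2)·g_2 from 3x_2^2 - 8x_2 - 7 → -5x_2 - 7
  leading term x_2: subtract (-5)·g_2 from -5x_2 - 7 → -12
  leading term 1: no divisor's leading term divides it; move -12 to the remainder.
  normal form = -12.
The normal form is nonzero, so p ∉ I. Since p minus its normal form lies in I, I + (p) = I + (r) where r = -12; decide whether this ideal is the whole ring.
Here r = -12 is a nonzero constant, hence a unit: 1 ∈ I + (p), the Gröbner basis of I + (p) is {1}, and the enlarged system has no common solution — adjoining p is inconsistent.

Ideal membership is decidable via reduction modulo a Gröbner basis.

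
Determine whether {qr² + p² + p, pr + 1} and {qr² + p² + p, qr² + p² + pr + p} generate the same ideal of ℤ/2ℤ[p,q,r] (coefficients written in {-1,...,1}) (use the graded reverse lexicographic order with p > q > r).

Since reduced Gröbner bases are canonical representatives of ideals under a given ordering, it suffices to compute and compare them.
Buchberger on the first generating set:
f_1 = qr² + p² + p, LT = qr².
f_2 = pr + 1, LT = pr.

S(f_1,f_2): lcm = pqr². S = p³ + p² + qr.
  leading term p³: no divisor's leading term divides it; move p³ to the remainder.
  leading term p²: no divisor's leading term divides it; move p² to the remainder.
  leading term qr: no divisor's leading term divides it; move qr to the remainder.
  remainder p³ + p² + qr ≠ 0; add g_3 = p³ + p² + qr to the basis.

The other S-polynomials (S(f_1,g_3), S(f_2,g_3)) all reduce to 0 modulo the current basis, so we have a Gröbner basis.
Inter-reduce: drop elements whose leading term is divisible by another's, tail-reduce, and make monic.
Reduced Gröbner basis: {p³ + p² + qr, qr² + p² + p, pr + 1}.

Buchberger on the second generating set:
h_1 = qr² + p² + p, LT = qr².
h_2 = qr² + p² + pr + p, LT = qr².

S(h_1,h_2): lcm = qr². S = pr.
  leading term pr: no divisor's leading term divides it; move pr to the remainder.
  remainder pr ≠ 0; add k_3 = pr to the basis.

S(h_1,k_3): lcm = pqr². S = p³ + p².
  leading term p³: no divisor's leading term divides it; move p³ to the remainder.
  leading term p²: no divisor's leading term divides it; move p² to the remainder.
  remainder p³ + p² ≠ 0; add k_4 = p³ + p² to the basis.

The other S-polynomials (S(h_2,k_3), S(h_1,k_4), S(h_2,k_4), S(k_3,k_4)) all reduce to 0 modulo the current basis, so we have a Gröbner basis.
Inter-reduce: drop elements whose leading term is divisible by another's, tail-reduce, and make monic.
Reduced Gröbner basis: {p³ + p², qr² + p² + p, pr}.

Since the reduced bases disagree, the two ideals are not the same.

No, the ideals differ.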